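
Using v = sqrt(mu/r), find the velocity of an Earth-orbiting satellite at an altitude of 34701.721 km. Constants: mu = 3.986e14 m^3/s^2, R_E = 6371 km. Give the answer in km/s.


r = R_E + alt = 6371.0 + 34701.721 = 41072.7210 km = 4.1072721e+07 m
v = sqrt(mu/r) = sqrt(3.986e14 / 4.1072721e+07) = 3115.2429 m/s = 3.1152 km/s

3.1152 km/s


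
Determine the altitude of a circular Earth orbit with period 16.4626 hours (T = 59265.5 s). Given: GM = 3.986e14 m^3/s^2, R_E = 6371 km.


T = 59265.5 s
r = (mu*T^2/(4*pi^2))^(1/3) = (3.986e14 * 59265.5^2 / (4*pi^2))^(1/3)
r = 3.2854421e+07 m = 32854.4212 km
alt = r - R_E = 32854.4212 - 6371 = 26483.4212 km

26483.4212 km


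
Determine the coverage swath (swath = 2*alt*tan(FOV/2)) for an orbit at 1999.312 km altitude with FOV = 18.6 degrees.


FOV = 18.6 deg = 0.3246312 rad
swath = 2 * alt * tan(FOV/2) = 2 * 1999.312 * tan(0.1623156)
swath = 2 * 1999.312 * 0.1637563
swath = 654.7998 km

654.7998 km


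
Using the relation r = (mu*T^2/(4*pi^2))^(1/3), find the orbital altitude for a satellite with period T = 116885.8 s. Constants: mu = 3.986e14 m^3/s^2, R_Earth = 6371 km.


T = 116885.8 s
r = (mu*T^2/(4*pi^2))^(1/3) = (3.986e14 * 116885.8^2 / (4*pi^2))^(1/3)
r = 5.1669432e+07 m = 51669.4321 km
alt = r - R_E = 51669.4321 - 6371 = 45298.4321 km

45298.4321 km


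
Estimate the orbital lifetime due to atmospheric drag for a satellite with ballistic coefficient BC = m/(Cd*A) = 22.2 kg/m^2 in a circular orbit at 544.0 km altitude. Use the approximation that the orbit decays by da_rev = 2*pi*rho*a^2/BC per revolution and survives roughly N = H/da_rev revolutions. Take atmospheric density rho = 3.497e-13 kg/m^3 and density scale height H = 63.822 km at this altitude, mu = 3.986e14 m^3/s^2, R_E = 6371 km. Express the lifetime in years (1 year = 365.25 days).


a = R_E + alt = 6915.0000 km = 6.915e+06 m
da_rev = 2*pi*rho*a^2/BC = 2*pi*3.497e-13*(6.915e+06)^2/22.2 = 4.732677 m per revolution
N = H/da_rev = 63822.0000 m / 4.732677 m = 13485.3901 revolutions
P = 2*pi*sqrt(a^3/mu) = 5722.6805 s
lifetime = N*P = 13485.3901 * 5722.6805 = 7.7172579e+07 s = 893.2011 days
years = 893.2011 / 365.25 = 2.4455 years

2.4455 years


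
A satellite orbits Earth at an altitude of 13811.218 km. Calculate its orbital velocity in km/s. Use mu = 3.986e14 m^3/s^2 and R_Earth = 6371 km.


r = R_E + alt = 6371.0 + 13811.218 = 20182.2180 km = 2.0182218e+07 m
v = sqrt(mu/r) = sqrt(3.986e14 / 2.0182218e+07) = 4444.1039 m/s = 4.4441 km/s

4.4441 km/s


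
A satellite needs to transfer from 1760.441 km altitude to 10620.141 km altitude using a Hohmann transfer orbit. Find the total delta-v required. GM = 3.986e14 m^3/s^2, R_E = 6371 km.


r1 = 8131.4410 km = 8.131441e+06 m
r2 = 16991.1410 km = 1.6991141e+07 m
dv1 = sqrt(mu/r1)*(sqrt(2*r2/(r1+r2)) - 1) = 1141.4985 m/s
dv2 = sqrt(mu/r2)*(1 - sqrt(2*r1/(r1+r2))) = 946.5360 m/s
total dv = |dv1| + |dv2| = 1141.4985 + 946.5360 = 2088.0346 m/s = 2.0880 km/s

2.0880 km/s


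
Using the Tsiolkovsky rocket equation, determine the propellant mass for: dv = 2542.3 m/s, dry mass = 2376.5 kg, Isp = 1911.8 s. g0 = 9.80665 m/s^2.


ve = Isp * g0 = 1911.8 * 9.80665 = 18748.353470 m/s
mass ratio = exp(dv/ve) = exp(2542.3/18748.353470) = 1.14522513
m_prop = m_dry * (mr - 1) = 2376.5 * (1.14522513 - 1)
m_prop = 345.1275 kg

345.1275 kg


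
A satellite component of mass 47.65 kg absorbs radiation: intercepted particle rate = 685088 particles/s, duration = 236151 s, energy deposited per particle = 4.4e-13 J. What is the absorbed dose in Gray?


Total energy deposited = rate * time * E_per
  = 685088 * 236151 * 4.4e-13 = 0.07118506 J
Dose = E_total / mass = 0.07118506 / 47.65
Dose = 0.001493915 Gy

0.0015 Gy


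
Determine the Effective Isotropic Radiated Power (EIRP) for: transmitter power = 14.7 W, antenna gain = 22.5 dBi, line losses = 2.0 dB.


Pt = 14.7 W = 11.6732 dBW
EIRP = Pt_dBW + Gt - losses = 11.6732 + 22.5 - 2.0 = 32.1732 dBW

32.1732 dBW


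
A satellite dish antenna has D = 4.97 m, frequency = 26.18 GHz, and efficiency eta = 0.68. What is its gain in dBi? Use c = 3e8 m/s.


lambda = c/f = 3e8 / 2.618e+10 = 0.01145913 m
G = eta*(pi*D/lambda)^2 = 0.68*(pi*4.97/0.01145913)^2
G = 1.2624617e+06 (linear)
G = 10*log10(1.2624617e+06) = 61.0122 dBi

61.0122 dBi


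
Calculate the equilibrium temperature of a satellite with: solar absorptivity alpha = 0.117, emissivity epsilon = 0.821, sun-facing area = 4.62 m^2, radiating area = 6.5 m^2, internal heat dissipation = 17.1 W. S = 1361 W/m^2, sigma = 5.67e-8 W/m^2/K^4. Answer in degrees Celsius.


Numerator = alpha*S*A_sun + Q_int = 0.117*1361*4.62 + 17.1 = 752.7749 W
Denominator = eps*sigma*A_rad = 0.821*5.67e-8*6.5 = 3.0257955e-07 W/K^4
T^4 = 2.487858e+09 K^4
T = 223.3348 K = -49.8152 C

-49.8152 degrees Celsius


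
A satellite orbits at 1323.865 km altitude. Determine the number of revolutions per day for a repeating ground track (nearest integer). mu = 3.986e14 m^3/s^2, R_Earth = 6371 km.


r = 7.694865e+06 m
T = 2*pi*sqrt(r^3/mu) = 6717.5782 s = 111.9596 min
revs/day = 1440 / 111.9596 = 12.8618
Rounded: 13 revolutions per day

13 revolutions per day


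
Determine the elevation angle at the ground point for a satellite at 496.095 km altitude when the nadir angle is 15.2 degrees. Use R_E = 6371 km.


r = R_E + alt = 6867.0950 km
Law of sines in the satellite / Earth-center / ground-point triangle:
  sin(nadir)/R_E = sin(90 + el)/r  =>  cos(el) = (r/R_E)*sin(nadir)
cos(el) = (6867.0950 / 6371.0000) * sin(15.2 deg) = 0.2826052
el = arccos(0.2826052) = 73.5842 deg
(Earth-central angle = 90 - nadir - el = 1.2158 deg)

73.5842 degrees


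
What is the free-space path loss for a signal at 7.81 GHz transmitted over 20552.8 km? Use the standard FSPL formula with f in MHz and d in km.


f = 7.81 GHz = 7810.0000 MHz
d = 20552.8 km
FSPL = 32.44 + 20*log10(7810.0000) + 20*log10(20552.8)
FSPL = 32.44 + 77.8530 + 86.2574
FSPL = 196.5504 dB

196.5504 dB


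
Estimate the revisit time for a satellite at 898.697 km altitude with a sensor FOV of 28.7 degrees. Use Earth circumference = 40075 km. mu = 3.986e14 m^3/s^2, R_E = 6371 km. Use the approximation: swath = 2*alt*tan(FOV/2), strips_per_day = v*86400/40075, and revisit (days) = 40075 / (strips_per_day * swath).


swath = 2*898.697*tan(0.2504547) = 459.8208 km
v = sqrt(mu/r) = 7404.7516 m/s = 7.4048 km/s
strips/day = v*86400/40075 = 7.4048*86400/40075 = 15.9643
coverage/day = strips * swath = 15.9643 * 459.8208 = 7340.7310 km
revisit = 40075 / 7340.7310 = 5.4593 days

5.4593 days


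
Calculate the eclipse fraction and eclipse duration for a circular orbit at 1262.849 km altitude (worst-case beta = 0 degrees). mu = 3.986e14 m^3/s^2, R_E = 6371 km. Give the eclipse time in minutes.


r = 7633.8490 km
T = 110.6306 min
Eclipse fraction = arcsin(R_E/r)/pi = arcsin(6371.0000/7633.8490)/pi
= arcsin(0.8345724)/pi = 0.3142852
Eclipse duration = 0.3142852 * 110.6306 = 34.7696 min

34.7696 minutes


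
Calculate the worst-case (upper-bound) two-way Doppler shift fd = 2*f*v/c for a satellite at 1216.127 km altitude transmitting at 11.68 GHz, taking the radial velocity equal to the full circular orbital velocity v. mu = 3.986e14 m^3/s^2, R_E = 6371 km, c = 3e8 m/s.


r = 7.587127e+06 m
v = sqrt(mu/r) = 7248.1967 m/s (worst-case radial velocity)
f = 11.68 GHz = 1.168e+10 Hz
fd = 2*f*v/c = 2*1.168e+10*7248.1967/3.0e+08
fd = 564392.9160 Hz

564392.9160 Hz


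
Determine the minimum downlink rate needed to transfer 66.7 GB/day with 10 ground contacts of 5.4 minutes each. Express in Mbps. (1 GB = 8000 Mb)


total contact time = 10 * 5.4 * 60 = 3240.0000 s
data = 66.7 GB = 533600.0000 Mb
rate = 533600.0000 / 3240.0000 = 164.6914 Mbps

164.6914 Mbps


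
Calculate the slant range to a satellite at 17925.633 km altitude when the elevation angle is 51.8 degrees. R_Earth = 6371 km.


h = 17925.633 km, el = 51.8 deg
d = -R_E*sin(el) + sqrt((R_E*sin(el))^2 + 2*R_E*h + h^2)
d = -6371.0000*sin(0.9040806) + sqrt((6371.0000*0.7858569)^2 + 2*6371.0000*17925.633 + 17925.633^2)
d = 18968.3703 km

18968.3703 km


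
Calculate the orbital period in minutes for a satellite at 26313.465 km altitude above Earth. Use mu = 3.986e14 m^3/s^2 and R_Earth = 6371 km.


r = 32684.4650 km = 3.2684465e+07 m
T = 2*pi*sqrt(r^3/mu) = 2*pi*sqrt(3.4915972e+22 / 3.986e14)
T = 58806.2237 s = 980.1037 min

980.1037 minutes


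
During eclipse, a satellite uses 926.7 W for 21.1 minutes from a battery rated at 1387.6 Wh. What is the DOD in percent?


E_used = P * t / 60 = 926.7 * 21.1 / 60 = 325.8895 Wh
DOD = E_used / E_total * 100 = 325.8895 / 1387.6 * 100
DOD = 23.4858 %

23.4858 %


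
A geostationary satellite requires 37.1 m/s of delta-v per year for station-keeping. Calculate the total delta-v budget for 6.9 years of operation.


dV = rate * years = 37.1 * 6.9
dV = 255.9900 m/s

255.9900 m/s


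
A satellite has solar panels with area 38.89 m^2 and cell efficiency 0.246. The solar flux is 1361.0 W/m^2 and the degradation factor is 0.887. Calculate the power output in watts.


P = area * eta * S * degradation
P = 38.89 * 0.246 * 1361.0 * 0.887
P = 11549.2769 W

11549.2769 W


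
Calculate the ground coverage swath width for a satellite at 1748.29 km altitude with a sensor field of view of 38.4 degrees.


FOV = 38.4 deg = 0.6702064 rad
swath = 2 * alt * tan(FOV/2) = 2 * 1748.29 * tan(0.3351032)
swath = 2 * 1748.29 * 0.3482368
swath = 1217.6380 km

1217.6380 km


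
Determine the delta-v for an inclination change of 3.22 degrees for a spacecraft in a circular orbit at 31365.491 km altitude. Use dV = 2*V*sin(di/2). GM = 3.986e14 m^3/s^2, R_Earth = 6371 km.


r = 37736.4910 km = 3.7736491e+07 m
V = sqrt(mu/r) = 3250.0339 m/s
di = 3.22 deg = 0.0561996 rad
dV = 2*V*sin(di/2) = 2*3250.0339*sin(0.0280998)
dV = 182.6266 m/s = 0.1826266 km/s

0.1826 km/s


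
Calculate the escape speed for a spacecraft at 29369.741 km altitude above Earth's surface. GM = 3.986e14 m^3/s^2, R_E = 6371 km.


r = 6371.0 + 29369.741 = 35740.7410 km = 3.5740741e+07 m
v_esc = sqrt(2*mu/r) = sqrt(2*3.986e14 / 3.5740741e+07)
v_esc = 4722.8252 m/s = 4.7228 km/s

4.7228 km/s


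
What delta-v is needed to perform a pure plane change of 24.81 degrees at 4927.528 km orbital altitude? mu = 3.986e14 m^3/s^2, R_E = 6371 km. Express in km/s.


r = 11298.5280 km = 1.1298528e+07 m
V = sqrt(mu/r) = 5939.6071 m/s
di = 24.81 deg = 0.4330162 rad
dV = 2*V*sin(di/2) = 2*5939.6071*sin(0.2165081)
dV = 2551.8994 m/s = 2.5519 km/s

2.5519 km/s


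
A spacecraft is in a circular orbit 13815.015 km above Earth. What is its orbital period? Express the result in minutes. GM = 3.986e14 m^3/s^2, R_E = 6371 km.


r = 20186.0150 km = 2.0186015e+07 m
T = 2*pi*sqrt(r^3/mu) = 2*pi*sqrt(8.2253005e+21 / 3.986e14)
T = 28542.1779 s = 475.7030 min

475.7030 minutes


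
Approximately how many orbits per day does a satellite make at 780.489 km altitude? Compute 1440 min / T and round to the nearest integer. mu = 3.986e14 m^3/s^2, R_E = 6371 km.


r = 7.151489e+06 m
T = 2*pi*sqrt(r^3/mu) = 6018.7449 s = 100.3124 min
revs/day = 1440 / 100.3124 = 14.3552
Rounded: 14 revolutions per day

14 revolutions per day


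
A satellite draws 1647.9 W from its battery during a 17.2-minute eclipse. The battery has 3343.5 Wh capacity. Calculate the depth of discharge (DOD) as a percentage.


E_used = P * t / 60 = 1647.9 * 17.2 / 60 = 472.3980 Wh
DOD = E_used / E_total * 100 = 472.3980 / 3343.5 * 100
DOD = 14.1288 %

14.1288 %


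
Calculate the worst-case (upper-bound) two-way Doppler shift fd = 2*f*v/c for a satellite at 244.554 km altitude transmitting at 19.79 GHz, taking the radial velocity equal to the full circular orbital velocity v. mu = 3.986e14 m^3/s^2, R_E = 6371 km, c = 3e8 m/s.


r = 6.615554e+06 m
v = sqrt(mu/r) = 7762.2127 m/s (worst-case radial velocity)
f = 19.79 GHz = 1.979e+10 Hz
fd = 2*f*v/c = 2*1.979e+10*7762.2127/3.0e+08
fd = 1.0240946e+06 Hz

1.0241e+06 Hz


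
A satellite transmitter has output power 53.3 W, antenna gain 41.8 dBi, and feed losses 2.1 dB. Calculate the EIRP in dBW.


Pt = 53.3 W = 17.2673 dBW
EIRP = Pt_dBW + Gt - losses = 17.2673 + 41.8 - 2.1 = 56.9673 dBW

56.9673 dBW


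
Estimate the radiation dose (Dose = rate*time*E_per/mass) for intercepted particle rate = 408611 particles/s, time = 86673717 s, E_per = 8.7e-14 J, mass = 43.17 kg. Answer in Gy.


Total energy deposited = rate * time * E_per
  = 408611 * 86673717 * 8.7e-14 = 3.0812 J
Dose = E_total / mass = 3.0812 / 43.17
Dose = 0.07137312 Gy

0.0714 Gy


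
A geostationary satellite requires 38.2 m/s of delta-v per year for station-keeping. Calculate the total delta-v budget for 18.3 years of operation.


dV = rate * years = 38.2 * 18.3
dV = 699.0600 m/s

699.0600 m/s


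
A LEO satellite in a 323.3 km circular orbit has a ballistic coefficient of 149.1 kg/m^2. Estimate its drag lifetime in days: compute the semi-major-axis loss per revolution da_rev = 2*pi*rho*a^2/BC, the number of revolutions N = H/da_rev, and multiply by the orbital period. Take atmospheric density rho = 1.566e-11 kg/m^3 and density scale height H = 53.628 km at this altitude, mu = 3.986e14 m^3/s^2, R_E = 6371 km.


a = R_E + alt = 6694.3000 km = 6.6943e+06 m
da_rev = 2*pi*rho*a^2/BC = 2*pi*1.566e-11*(6.6943e+06)^2/149.1 = 29.573609 m per revolution
N = H/da_rev = 53628.0000 m / 29.573609 m = 1813.3735 revolutions
P = 2*pi*sqrt(a^3/mu) = 5450.9096 s
lifetime = N*P = 1813.3735 * 5450.9096 = 9.8845352e+06 s = 114.4043 days

114.4043 days


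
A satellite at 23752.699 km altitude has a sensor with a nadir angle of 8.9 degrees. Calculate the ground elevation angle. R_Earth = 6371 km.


r = R_E + alt = 30123.6990 km
Law of sines in the satellite / Earth-center / ground-point triangle:
  sin(nadir)/R_E = sin(90 + el)/r  =>  cos(el) = (r/R_E)*sin(nadir)
cos(el) = (30123.6990 / 6371.0000) * sin(8.9 deg) = 0.7315098
el = arccos(0.7315098) = 42.9869 deg
(Earth-central angle = 90 - nadir - el = 38.1131 deg)

42.9869 degrees


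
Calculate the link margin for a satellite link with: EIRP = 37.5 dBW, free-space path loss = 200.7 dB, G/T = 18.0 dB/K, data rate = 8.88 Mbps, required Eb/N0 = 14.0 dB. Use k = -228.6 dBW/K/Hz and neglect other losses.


C/N0 = EIRP - FSPL + G/T - k = 37.5 - 200.7 + 18.0 - (-228.6)
C/N0 = 83.4000 dB-Hz
R_b = 8.88 Mbps = 8.88e+06 bps -> 10*log10(R_b) = 69.4841 dB-Hz
Eb/N0 = C/N0 - 10*log10(R_b) = 83.4000 - 69.4841 = 13.9159 dB
Margin = Eb/N0 - Eb/N0_req = 13.9159 - 14.0 = -0.08412966 dB (negative margin: link does not close)

-0.0841 dB


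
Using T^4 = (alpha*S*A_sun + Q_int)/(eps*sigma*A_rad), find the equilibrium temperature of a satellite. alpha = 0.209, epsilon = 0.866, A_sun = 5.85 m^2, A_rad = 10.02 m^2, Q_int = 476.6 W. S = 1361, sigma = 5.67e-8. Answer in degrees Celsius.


Numerator = alpha*S*A_sun + Q_int = 0.209*1361*5.85 + 476.6 = 2140.6267 W
Denominator = eps*sigma*A_rad = 0.866*5.67e-8*10.02 = 4.9200404e-07 W/K^4
T^4 = 4.3508314e+09 K^4
T = 256.8284 K = -16.3216 C

-16.3216 degrees Celsius


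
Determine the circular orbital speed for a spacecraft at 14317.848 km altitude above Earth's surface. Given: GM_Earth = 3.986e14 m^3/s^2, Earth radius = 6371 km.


r = R_E + alt = 6371.0 + 14317.848 = 20688.8480 km = 2.0688848e+07 m
v = sqrt(mu/r) = sqrt(3.986e14 / 2.0688848e+07) = 4389.3528 m/s = 4.3894 km/s

4.3894 km/s


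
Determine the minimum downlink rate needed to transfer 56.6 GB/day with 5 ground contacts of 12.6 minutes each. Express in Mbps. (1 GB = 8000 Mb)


total contact time = 5 * 12.6 * 60 = 3780.0000 s
data = 56.6 GB = 452800.0000 Mb
rate = 452800.0000 / 3780.0000 = 119.7884 Mbps

119.7884 Mbps


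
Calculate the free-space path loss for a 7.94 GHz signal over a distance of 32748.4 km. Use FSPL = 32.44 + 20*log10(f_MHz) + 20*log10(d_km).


f = 7.94 GHz = 7940.0000 MHz
d = 32748.4 km
FSPL = 32.44 + 20*log10(7940.0000) + 20*log10(32748.4)
FSPL = 32.44 + 77.9964 + 90.3038
FSPL = 200.7402 dB

200.7402 dB


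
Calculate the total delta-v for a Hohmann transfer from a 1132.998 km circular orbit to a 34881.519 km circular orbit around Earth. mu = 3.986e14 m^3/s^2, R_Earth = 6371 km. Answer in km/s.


r1 = 7503.9980 km = 7.503998e+06 m
r2 = 41252.5190 km = 4.1252519e+07 m
dv1 = sqrt(mu/r1)*(sqrt(2*r2/(r1+r2)) - 1) = 2192.5926 m/s
dv2 = sqrt(mu/r2)*(1 - sqrt(2*r1/(r1+r2))) = 1383.8464 m/s
total dv = |dv1| + |dv2| = 2192.5926 + 1383.8464 = 3576.4390 m/s = 3.5764 km/s

3.5764 km/s


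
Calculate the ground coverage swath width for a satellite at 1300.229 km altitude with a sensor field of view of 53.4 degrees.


FOV = 53.4 deg = 0.9320058 rad
swath = 2 * alt * tan(FOV/2) = 2 * 1300.229 * tan(0.4660029)
swath = 2 * 1300.229 * 0.5029476
swath = 1307.8941 km

1307.8941 km


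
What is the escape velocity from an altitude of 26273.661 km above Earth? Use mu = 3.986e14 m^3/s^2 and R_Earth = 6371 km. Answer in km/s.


r = 6371.0 + 26273.661 = 32644.6610 km = 3.2644661e+07 m
v_esc = sqrt(2*mu/r) = sqrt(2*3.986e14 / 3.2644661e+07)
v_esc = 4941.7135 m/s = 4.9417 km/s

4.9417 km/s


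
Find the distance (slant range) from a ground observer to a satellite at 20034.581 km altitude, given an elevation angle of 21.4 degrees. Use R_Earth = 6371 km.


h = 20034.581 km, el = 21.4 deg
d = -R_E*sin(el) + sqrt((R_E*sin(el))^2 + 2*R_E*h + h^2)
d = -6371.0000*sin(0.3735005) + sqrt((6371.0000*0.3648768)^2 + 2*6371.0000*20034.581 + 20034.581^2)
d = 23406.0710 km

23406.0710 km


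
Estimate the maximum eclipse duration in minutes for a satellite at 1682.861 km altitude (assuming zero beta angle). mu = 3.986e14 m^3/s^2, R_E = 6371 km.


r = 8053.8610 km
T = 119.8854 min
Eclipse fraction = arcsin(R_E/r)/pi = arcsin(6371.0000/8053.8610)/pi
= arcsin(0.7910492)/pi = 0.2904648
Eclipse duration = 0.2904648 * 119.8854 = 34.8225 min

34.8225 minutes


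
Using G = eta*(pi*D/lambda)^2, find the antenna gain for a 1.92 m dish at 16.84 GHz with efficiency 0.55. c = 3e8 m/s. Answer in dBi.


lambda = c/f = 3e8 / 1.684e+10 = 0.01781473 m
G = eta*(pi*D/lambda)^2 = 0.55*(pi*1.92/0.01781473)^2
G = 63053.1165 (linear)
G = 10*log10(63053.1165) = 47.9971 dBi

47.9971 dBi


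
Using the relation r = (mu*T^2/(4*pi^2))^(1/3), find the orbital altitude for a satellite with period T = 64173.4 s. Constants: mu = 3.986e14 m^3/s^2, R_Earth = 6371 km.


T = 64173.4 s
r = (mu*T^2/(4*pi^2))^(1/3) = (3.986e14 * 64173.4^2 / (4*pi^2))^(1/3)
r = 3.4644095e+07 m = 34644.0948 km
alt = r - R_E = 34644.0948 - 6371 = 28273.0948 km

28273.0948 km


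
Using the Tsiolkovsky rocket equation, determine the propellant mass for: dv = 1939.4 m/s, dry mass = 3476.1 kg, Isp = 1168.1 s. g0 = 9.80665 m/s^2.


ve = Isp * g0 = 1168.1 * 9.80665 = 11455.147865 m/s
mass ratio = exp(dv/ve) = exp(1939.4/11455.147865) = 1.18447992
m_prop = m_dry * (mr - 1) = 3476.1 * (1.18447992 - 1)
m_prop = 641.2707 kg

641.2707 kg


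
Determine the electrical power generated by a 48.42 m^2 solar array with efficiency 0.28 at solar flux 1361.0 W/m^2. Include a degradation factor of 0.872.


P = area * eta * S * degradation
P = 48.42 * 0.28 * 1361.0 * 0.872
P = 16090.0512 W

16090.0512 W


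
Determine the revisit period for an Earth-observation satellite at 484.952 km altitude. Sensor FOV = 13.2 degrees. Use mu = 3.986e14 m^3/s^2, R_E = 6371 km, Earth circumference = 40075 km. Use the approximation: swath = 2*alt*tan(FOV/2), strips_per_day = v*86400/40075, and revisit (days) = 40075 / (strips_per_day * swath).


swath = 2*484.952*tan(0.1151917) = 112.2217 km
v = sqrt(mu/r) = 7624.9107 m/s = 7.6249 km/s
strips/day = v*86400/40075 = 7.6249*86400/40075 = 16.4390
coverage/day = strips * swath = 16.4390 * 112.2217 = 1844.8111 km
revisit = 40075 / 1844.8111 = 21.7231 days

21.7231 days


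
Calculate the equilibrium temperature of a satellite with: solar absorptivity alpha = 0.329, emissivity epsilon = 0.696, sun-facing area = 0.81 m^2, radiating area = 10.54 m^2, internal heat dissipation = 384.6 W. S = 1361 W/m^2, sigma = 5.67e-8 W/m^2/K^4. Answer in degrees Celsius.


Numerator = alpha*S*A_sun + Q_int = 0.329*1361*0.81 + 384.6 = 747.2929 W
Denominator = eps*sigma*A_rad = 0.696*5.67e-8*10.54 = 4.1594213e-07 W/K^4
T^4 = 1.7966271e+09 K^4
T = 205.8802 K = -67.2698 C

-67.2698 degrees Celsius


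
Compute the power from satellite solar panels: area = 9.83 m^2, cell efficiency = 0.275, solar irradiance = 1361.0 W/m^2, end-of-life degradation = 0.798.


P = area * eta * S * degradation
P = 9.83 * 0.275 * 1361.0 * 0.798
P = 2935.9404 W

2935.9404 W


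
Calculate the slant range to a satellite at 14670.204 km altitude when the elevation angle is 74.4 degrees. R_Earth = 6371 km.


h = 14670.204 km, el = 74.4 deg
d = -R_E*sin(el) + sqrt((R_E*sin(el))^2 + 2*R_E*h + h^2)
d = -6371.0000*sin(1.2985) + sqrt((6371.0000*0.9631626)^2 + 2*6371.0000*14670.204 + 14670.204^2)
d = 14835.0267 km

14835.0267 km


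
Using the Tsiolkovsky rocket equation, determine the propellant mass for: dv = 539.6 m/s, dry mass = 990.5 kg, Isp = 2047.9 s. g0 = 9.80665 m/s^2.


ve = Isp * g0 = 2047.9 * 9.80665 = 20083.038535 m/s
mass ratio = exp(dv/ve) = exp(539.6/20083.038535) = 1.02723266
m_prop = m_dry * (mr - 1) = 990.5 * (1.02723266 - 1)
m_prop = 26.9739 kg

26.9739 kg


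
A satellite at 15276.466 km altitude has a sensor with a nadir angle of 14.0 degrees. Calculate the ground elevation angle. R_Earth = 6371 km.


r = R_E + alt = 21647.4660 km
Law of sines in the satellite / Earth-center / ground-point triangle:
  sin(nadir)/R_E = sin(90 + el)/r  =>  cos(el) = (r/R_E)*sin(nadir)
cos(el) = (21647.4660 / 6371.0000) * sin(14.0 deg) = 0.8220053
el = arccos(0.8220053) = 34.7140 deg
(Earth-central angle = 90 - nadir - el = 41.2860 deg)

34.7140 degrees


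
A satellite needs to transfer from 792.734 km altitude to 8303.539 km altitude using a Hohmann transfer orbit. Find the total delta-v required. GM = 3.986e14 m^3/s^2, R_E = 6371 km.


r1 = 7163.7340 km = 7.163734e+06 m
r2 = 14674.5390 km = 1.4674539e+07 m
dv1 = sqrt(mu/r1)*(sqrt(2*r2/(r1+r2)) - 1) = 1188.1145 m/s
dv2 = sqrt(mu/r2)*(1 - sqrt(2*r1/(r1+r2))) = 990.3307 m/s
total dv = |dv1| + |dv2| = 1188.1145 + 990.3307 = 2178.4452 m/s = 2.1784 km/s

2.1784 km/s


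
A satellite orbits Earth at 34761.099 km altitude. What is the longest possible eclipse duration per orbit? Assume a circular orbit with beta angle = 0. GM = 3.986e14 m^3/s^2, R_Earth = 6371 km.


r = 41132.0990 km
T = 1383.6660 min
Eclipse fraction = arcsin(R_E/r)/pi = arcsin(6371.0000/41132.0990)/pi
= arcsin(0.1548912)/pi = 0.0495027
Eclipse duration = 0.0495027 * 1383.6660 = 68.4952 min

68.4952 minutes


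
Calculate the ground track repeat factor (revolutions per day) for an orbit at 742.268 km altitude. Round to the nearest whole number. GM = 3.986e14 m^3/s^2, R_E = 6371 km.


r = 7.113268e+06 m
T = 2*pi*sqrt(r^3/mu) = 5970.5588 s = 99.5093 min
revs/day = 1440 / 99.5093 = 14.4710
Rounded: 14 revolutions per day

14 revolutions per day


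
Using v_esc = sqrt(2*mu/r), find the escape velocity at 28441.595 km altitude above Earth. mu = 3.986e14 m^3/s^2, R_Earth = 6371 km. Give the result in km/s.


r = 6371.0 + 28441.595 = 34812.5950 km = 3.4812595e+07 m
v_esc = sqrt(2*mu/r) = sqrt(2*3.986e14 / 3.4812595e+07)
v_esc = 4785.3692 m/s = 4.7854 km/s

4.7854 km/s


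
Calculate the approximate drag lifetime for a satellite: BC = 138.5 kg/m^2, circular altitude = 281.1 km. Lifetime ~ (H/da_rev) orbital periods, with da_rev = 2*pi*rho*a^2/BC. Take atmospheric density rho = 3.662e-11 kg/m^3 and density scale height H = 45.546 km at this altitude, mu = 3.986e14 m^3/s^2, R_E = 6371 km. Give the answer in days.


a = R_E + alt = 6652.1000 km = 6.6521e+06 m
da_rev = 2*pi*rho*a^2/BC = 2*pi*3.662e-11*(6.6521e+06)^2/138.5 = 73.513309 m per revolution
N = H/da_rev = 45546.0000 m / 73.513309 m = 619.5613 revolutions
P = 2*pi*sqrt(a^3/mu) = 5399.4482 s
lifetime = N*P = 619.5613 * 5399.4482 = 3.345289e+06 s = 38.7186 days

38.7186 days


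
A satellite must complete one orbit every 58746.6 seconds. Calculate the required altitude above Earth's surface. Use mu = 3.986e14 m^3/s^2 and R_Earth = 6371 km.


T = 58746.6 s
r = (mu*T^2/(4*pi^2))^(1/3) = (3.986e14 * 58746.6^2 / (4*pi^2))^(1/3)
r = 3.2662369e+07 m = 32662.3687 km
alt = r - R_E = 32662.3687 - 6371 = 26291.3687 km

26291.3687 km


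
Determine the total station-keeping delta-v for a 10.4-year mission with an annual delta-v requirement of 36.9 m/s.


dV = rate * years = 36.9 * 10.4
dV = 383.7600 m/s

383.7600 m/s


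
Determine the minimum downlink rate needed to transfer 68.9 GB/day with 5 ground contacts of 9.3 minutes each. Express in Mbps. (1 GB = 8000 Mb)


total contact time = 5 * 9.3 * 60 = 2790.0000 s
data = 68.9 GB = 551200.0000 Mb
rate = 551200.0000 / 2790.0000 = 197.5627 Mbps

197.5627 Mbps


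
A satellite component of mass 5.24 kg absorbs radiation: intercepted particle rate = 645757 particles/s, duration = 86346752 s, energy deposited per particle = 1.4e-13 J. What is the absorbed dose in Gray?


Total energy deposited = rate * time * E_per
  = 645757 * 86346752 * 1.4e-13 = 7.8063 J
Dose = E_total / mass = 7.8063 / 5.24
Dose = 1.4897 Gy

1.4897 Gy


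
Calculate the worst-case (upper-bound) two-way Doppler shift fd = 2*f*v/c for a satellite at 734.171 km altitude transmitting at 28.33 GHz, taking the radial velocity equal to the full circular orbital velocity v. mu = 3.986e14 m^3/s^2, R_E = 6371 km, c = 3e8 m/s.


r = 7.105171e+06 m
v = sqrt(mu/r) = 7489.9924 m/s (worst-case radial velocity)
f = 28.33 GHz = 2.833e+10 Hz
fd = 2*f*v/c = 2*2.833e+10*7489.9924/3.0e+08
fd = 1.4146099e+06 Hz

1.4146e+06 Hz


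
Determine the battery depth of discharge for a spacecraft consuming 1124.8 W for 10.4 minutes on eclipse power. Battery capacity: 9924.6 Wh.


E_used = P * t / 60 = 1124.8 * 10.4 / 60 = 194.9653 Wh
DOD = E_used / E_total * 100 = 194.9653 / 9924.6 * 100
DOD = 1.9645 %

1.9645 %


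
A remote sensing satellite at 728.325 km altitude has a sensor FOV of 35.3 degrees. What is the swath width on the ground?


FOV = 35.3 deg = 0.6161012 rad
swath = 2 * alt * tan(FOV/2) = 2 * 728.325 * tan(0.3080506)
swath = 2 * 728.325 * 0.3181794
swath = 463.4761 km

463.4761 km


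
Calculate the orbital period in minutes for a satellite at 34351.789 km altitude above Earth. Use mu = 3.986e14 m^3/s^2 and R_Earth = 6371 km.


r = 40722.7890 km = 4.0722789e+07 m
T = 2*pi*sqrt(r^3/mu) = 2*pi*sqrt(6.7532456e+22 / 3.986e14)
T = 81783.8389 s = 1363.0640 min

1363.0640 minutes


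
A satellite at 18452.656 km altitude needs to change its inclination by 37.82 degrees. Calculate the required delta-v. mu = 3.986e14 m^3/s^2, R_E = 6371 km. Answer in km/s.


r = 24823.6560 km = 2.4823656e+07 m
V = sqrt(mu/r) = 4007.1516 m/s
di = 37.82 deg = 0.6600835 rad
dV = 2*V*sin(di/2) = 2*4007.1516*sin(0.3300418)
dV = 2597.2957 m/s = 2.5973 km/s

2.5973 km/s


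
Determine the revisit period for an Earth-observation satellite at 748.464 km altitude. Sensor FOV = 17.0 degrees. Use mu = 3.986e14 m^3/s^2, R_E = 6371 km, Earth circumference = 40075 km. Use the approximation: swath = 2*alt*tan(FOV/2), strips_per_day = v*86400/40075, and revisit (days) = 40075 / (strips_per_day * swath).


swath = 2*748.464*tan(0.148353) = 223.7174 km
v = sqrt(mu/r) = 7482.4702 m/s = 7.4825 km/s
strips/day = v*86400/40075 = 7.4825*86400/40075 = 16.1319
coverage/day = strips * swath = 16.1319 * 223.7174 = 3608.9839 km
revisit = 40075 / 3608.9839 = 11.1042 days

11.1042 days


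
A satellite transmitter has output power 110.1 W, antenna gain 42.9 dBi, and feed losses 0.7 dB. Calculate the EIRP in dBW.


Pt = 110.1 W = 20.4179 dBW
EIRP = Pt_dBW + Gt - losses = 20.4179 + 42.9 - 0.7 = 62.6179 dBW

62.6179 dBW


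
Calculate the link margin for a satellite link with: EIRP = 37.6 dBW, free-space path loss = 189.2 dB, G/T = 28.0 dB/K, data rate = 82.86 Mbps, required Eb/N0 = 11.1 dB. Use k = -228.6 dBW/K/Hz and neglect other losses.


C/N0 = EIRP - FSPL + G/T - k = 37.6 - 189.2 + 28.0 - (-228.6)
C/N0 = 105.0000 dB-Hz
R_b = 82.86 Mbps = 8.286e+07 bps -> 10*log10(R_b) = 79.1834 dB-Hz
Eb/N0 = C/N0 - 10*log10(R_b) = 105.0000 - 79.1834 = 25.8166 dB
Margin = Eb/N0 - Eb/N0_req = 25.8166 - 11.1 = 14.7166 dB (link closes)

14.7166 dB


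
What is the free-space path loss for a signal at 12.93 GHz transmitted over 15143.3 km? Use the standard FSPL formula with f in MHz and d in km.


f = 12.93 GHz = 12930.0000 MHz
d = 15143.3 km
FSPL = 32.44 + 20*log10(12930.0000) + 20*log10(15143.3)
FSPL = 32.44 + 82.2320 + 83.6044
FSPL = 198.2764 dB

198.2764 dB


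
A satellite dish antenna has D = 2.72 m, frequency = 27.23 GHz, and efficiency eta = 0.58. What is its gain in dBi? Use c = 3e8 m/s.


lambda = c/f = 3e8 / 2.723e+10 = 0.01101726 m
G = eta*(pi*D/lambda)^2 = 0.58*(pi*2.72/0.01101726)^2
G = 348913.9394 (linear)
G = 10*log10(348913.9394) = 55.4272 dBi

55.4272 dBi


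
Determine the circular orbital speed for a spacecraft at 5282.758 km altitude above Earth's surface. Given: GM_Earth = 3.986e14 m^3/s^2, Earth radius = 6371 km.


r = R_E + alt = 6371.0 + 5282.758 = 11653.7580 km = 1.1653758e+07 m
v = sqrt(mu/r) = sqrt(3.986e14 / 1.1653758e+07) = 5848.3809 m/s = 5.8484 km/s

5.8484 km/s


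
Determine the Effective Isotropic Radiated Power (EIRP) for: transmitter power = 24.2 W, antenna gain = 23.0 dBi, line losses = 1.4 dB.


Pt = 24.2 W = 13.8382 dBW
EIRP = Pt_dBW + Gt - losses = 13.8382 + 23.0 - 1.4 = 35.4382 dBW

35.4382 dBW


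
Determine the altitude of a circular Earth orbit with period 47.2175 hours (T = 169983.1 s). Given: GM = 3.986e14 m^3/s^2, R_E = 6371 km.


T = 169983.1 s
r = (mu*T^2/(4*pi^2))^(1/3) = (3.986e14 * 169983.1^2 / (4*pi^2))^(1/3)
r = 6.6322825e+07 m = 66322.8249 km
alt = r - R_E = 66322.8249 - 6371 = 59951.8249 km

59951.8249 km


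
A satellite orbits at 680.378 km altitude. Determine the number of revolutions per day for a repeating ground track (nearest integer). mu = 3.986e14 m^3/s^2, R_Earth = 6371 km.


r = 7.051378e+06 m
T = 2*pi*sqrt(r^3/mu) = 5892.8070 s = 98.2134 min
revs/day = 1440 / 98.2134 = 14.6619
Rounded: 15 revolutions per day

15 revolutions per day


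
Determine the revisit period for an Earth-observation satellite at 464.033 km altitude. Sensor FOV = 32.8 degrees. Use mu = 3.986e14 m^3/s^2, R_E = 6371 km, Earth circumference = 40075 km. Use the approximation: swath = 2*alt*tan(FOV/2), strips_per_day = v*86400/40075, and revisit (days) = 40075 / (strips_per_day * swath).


swath = 2*464.033*tan(0.286234) = 273.1447 km
v = sqrt(mu/r) = 7636.5700 m/s = 7.6366 km/s
strips/day = v*86400/40075 = 7.6366*86400/40075 = 16.4641
coverage/day = strips * swath = 16.4641 * 273.1447 = 4497.0870 km
revisit = 40075 / 4497.0870 = 8.9113 days

8.9113 days


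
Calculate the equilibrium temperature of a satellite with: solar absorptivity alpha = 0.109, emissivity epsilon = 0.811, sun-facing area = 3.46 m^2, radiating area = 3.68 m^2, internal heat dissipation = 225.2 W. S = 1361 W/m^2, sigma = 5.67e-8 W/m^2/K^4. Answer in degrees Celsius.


Numerator = alpha*S*A_sun + Q_int = 0.109*1361*3.46 + 225.2 = 738.4875 W
Denominator = eps*sigma*A_rad = 0.811*5.67e-8*3.68 = 1.6922002e-07 W/K^4
T^4 = 4.3640673e+09 K^4
T = 257.0235 K = -16.1265 C

-16.1265 degrees Celsius


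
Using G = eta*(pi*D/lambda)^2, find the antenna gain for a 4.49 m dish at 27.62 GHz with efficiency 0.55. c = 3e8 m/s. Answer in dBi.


lambda = c/f = 3e8 / 2.762e+10 = 0.01086169 m
G = eta*(pi*D/lambda)^2 = 0.55*(pi*4.49/0.01086169)^2
G = 927598.3254 (linear)
G = 10*log10(927598.3254) = 59.6736 dBi

59.6736 dBi


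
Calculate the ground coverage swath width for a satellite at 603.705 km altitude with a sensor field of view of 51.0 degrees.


FOV = 51.0 deg = 0.8901179 rad
swath = 2 * alt * tan(FOV/2) = 2 * 603.705 * tan(0.445059)
swath = 2 * 603.705 * 0.4769755
swath = 575.9050 km

575.9050 km


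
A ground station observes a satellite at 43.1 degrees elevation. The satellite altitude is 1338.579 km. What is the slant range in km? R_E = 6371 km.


h = 1338.579 km, el = 43.1 deg
d = -R_E*sin(el) + sqrt((R_E*sin(el))^2 + 2*R_E*h + h^2)
d = -6371.0000*sin(0.7522369) + sqrt((6371.0000*0.6832738)^2 + 2*6371.0000*1338.579 + 1338.579^2)
d = 1794.8520 km

1794.8520 km


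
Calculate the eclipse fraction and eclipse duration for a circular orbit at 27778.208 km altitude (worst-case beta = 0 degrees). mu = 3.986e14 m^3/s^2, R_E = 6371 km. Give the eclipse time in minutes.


r = 34149.2080 km
T = 1046.7210 min
Eclipse fraction = arcsin(R_E/r)/pi = arcsin(6371.0000/34149.2080)/pi
= arcsin(0.1865636)/pi = 0.05973505
Eclipse duration = 0.05973505 * 1046.7210 = 62.5259 min

62.5259 minutes


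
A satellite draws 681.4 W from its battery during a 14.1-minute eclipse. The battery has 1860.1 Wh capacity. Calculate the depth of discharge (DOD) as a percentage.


E_used = P * t / 60 = 681.4 * 14.1 / 60 = 160.1290 Wh
DOD = E_used / E_total * 100 = 160.1290 / 1860.1 * 100
DOD = 8.6086 %

8.6086 %


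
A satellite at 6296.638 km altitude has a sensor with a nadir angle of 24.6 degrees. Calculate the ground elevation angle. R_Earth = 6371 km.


r = R_E + alt = 12667.6380 km
Law of sines in the satellite / Earth-center / ground-point triangle:
  sin(nadir)/R_E = sin(90 + el)/r  =>  cos(el) = (r/R_E)*sin(nadir)
cos(el) = (12667.6380 / 6371.0000) * sin(24.6 deg) = 0.8277028
el = arccos(0.8277028) = 34.1365 deg
(Earth-central angle = 90 - nadir - el = 31.2635 deg)

34.1365 degrees


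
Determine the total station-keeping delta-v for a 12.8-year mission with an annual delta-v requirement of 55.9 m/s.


dV = rate * years = 55.9 * 12.8
dV = 715.5200 m/s

715.5200 m/s


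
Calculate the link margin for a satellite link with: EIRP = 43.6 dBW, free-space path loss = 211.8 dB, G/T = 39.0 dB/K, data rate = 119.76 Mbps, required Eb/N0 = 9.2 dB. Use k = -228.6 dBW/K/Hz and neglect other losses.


C/N0 = EIRP - FSPL + G/T - k = 43.6 - 211.8 + 39.0 - (-228.6)
C/N0 = 99.4000 dB-Hz
R_b = 119.76 Mbps = 1.1976e+08 bps -> 10*log10(R_b) = 80.7831 dB-Hz
Eb/N0 = C/N0 - 10*log10(R_b) = 99.4000 - 80.7831 = 18.6169 dB
Margin = Eb/N0 - Eb/N0_req = 18.6169 - 9.2 = 9.4169 dB (link closes)

9.4169 dB


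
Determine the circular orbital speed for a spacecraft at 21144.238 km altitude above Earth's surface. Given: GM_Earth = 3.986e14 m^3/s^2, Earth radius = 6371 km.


r = R_E + alt = 6371.0 + 21144.238 = 27515.2380 km = 2.7515238e+07 m
v = sqrt(mu/r) = sqrt(3.986e14 / 2.7515238e+07) = 3806.1159 m/s = 3.8061 km/s

3.8061 km/s


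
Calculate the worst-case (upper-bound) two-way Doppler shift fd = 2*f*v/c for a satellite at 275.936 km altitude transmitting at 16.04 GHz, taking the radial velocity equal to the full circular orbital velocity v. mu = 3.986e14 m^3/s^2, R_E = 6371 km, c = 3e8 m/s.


r = 6.646936e+06 m
v = sqrt(mu/r) = 7743.8672 m/s (worst-case radial velocity)
f = 16.04 GHz = 1.604e+10 Hz
fd = 2*f*v/c = 2*1.604e+10*7743.8672/3.0e+08
fd = 828077.5363 Hz

828077.5363 Hz


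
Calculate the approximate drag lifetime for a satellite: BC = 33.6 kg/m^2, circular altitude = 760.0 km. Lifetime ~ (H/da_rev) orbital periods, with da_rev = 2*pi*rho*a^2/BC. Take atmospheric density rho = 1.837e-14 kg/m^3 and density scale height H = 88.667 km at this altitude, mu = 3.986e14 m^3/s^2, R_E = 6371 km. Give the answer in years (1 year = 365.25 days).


a = R_E + alt = 7131.0000 km = 7.131e+06 m
da_rev = 2*pi*rho*a^2/BC = 2*pi*1.837e-14*(7.131e+06)^2/33.6 = 0.174682991 m per revolution
N = H/da_rev = 88667.0000 m / 0.174682991 m = 507588.0563 revolutions
P = 2*pi*sqrt(a^3/mu) = 5992.8979 s
lifetime = N*P = 507588.0563 * 5992.8979 = 3.0419234e+09 s = 35207.4465 days
years = 35207.4465 / 365.25 = 96.3927 years

96.3927 years


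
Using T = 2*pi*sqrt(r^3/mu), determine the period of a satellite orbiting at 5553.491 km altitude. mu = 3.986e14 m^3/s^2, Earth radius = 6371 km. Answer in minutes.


r = 11924.4910 km = 1.1924491e+07 m
T = 2*pi*sqrt(r^3/mu) = 2*pi*sqrt(1.6955849e+21 / 3.986e14)
T = 12958.9853 s = 215.9831 min

215.9831 minutes


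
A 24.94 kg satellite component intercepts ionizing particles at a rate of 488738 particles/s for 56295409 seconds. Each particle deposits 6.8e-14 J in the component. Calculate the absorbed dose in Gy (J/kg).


Total energy deposited = rate * time * E_per
  = 488738 * 56295409 * 6.8e-14 = 1.8709 J
Dose = E_total / mass = 1.8709 / 24.94
Dose = 0.07501732 Gy

0.0750 Gy


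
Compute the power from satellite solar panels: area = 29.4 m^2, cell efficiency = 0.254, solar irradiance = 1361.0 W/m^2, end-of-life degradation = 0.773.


P = area * eta * S * degradation
P = 29.4 * 0.254 * 1361.0 * 0.773
P = 7856.3110 W

7856.3110 W


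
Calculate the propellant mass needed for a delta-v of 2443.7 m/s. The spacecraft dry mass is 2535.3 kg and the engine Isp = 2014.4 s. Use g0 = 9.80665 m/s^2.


ve = Isp * g0 = 2014.4 * 9.80665 = 19754.515760 m/s
mass ratio = exp(dv/ve) = exp(2443.7/19754.515760) = 1.13168012
m_prop = m_dry * (mr - 1) = 2535.3 * (1.13168012 - 1)
m_prop = 333.8486 kg

333.8486 kg


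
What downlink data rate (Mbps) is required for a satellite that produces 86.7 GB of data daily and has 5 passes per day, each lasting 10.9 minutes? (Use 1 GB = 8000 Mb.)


total contact time = 5 * 10.9 * 60 = 3270.0000 s
data = 86.7 GB = 693600.0000 Mb
rate = 693600.0000 / 3270.0000 = 212.1101 Mbps

212.1101 Mbps


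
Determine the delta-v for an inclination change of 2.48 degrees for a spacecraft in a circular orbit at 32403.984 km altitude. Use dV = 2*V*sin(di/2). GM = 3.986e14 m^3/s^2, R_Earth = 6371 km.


r = 38774.9840 km = 3.8774984e+07 m
V = sqrt(mu/r) = 3206.2164 m/s
di = 2.48 deg = 0.04328417 rad
dV = 2*V*sin(di/2) = 2*3206.2164*sin(0.02164208)
dV = 138.7676 m/s = 0.1387676 km/s

0.1388 km/s


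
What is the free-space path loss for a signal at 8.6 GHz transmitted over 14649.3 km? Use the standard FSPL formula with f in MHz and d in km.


f = 8.6 GHz = 8600.0000 MHz
d = 14649.3 km
FSPL = 32.44 + 20*log10(8600.0000) + 20*log10(14649.3)
FSPL = 32.44 + 78.6900 + 83.3163
FSPL = 194.4463 dB

194.4463 dB


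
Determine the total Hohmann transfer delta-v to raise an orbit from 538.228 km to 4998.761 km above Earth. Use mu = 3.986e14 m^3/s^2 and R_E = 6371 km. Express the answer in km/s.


r1 = 6909.2280 km = 6.909228e+06 m
r2 = 11369.7610 km = 1.1369761e+07 m
dv1 = sqrt(mu/r1)*(sqrt(2*r2/(r1+r2)) - 1) = 876.2024 m/s
dv2 = sqrt(mu/r2)*(1 - sqrt(2*r1/(r1+r2))) = 772.8754 m/s
total dv = |dv1| + |dv2| = 876.2024 + 772.8754 = 1649.0778 m/s = 1.6491 km/s

1.6491 km/s


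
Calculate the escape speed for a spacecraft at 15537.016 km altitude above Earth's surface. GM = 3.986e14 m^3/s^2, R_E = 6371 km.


r = 6371.0 + 15537.016 = 21908.0160 km = 2.1908016e+07 m
v_esc = sqrt(2*mu/r) = sqrt(2*3.986e14 / 2.1908016e+07)
v_esc = 6032.2887 m/s = 6.0323 km/s

6.0323 km/s


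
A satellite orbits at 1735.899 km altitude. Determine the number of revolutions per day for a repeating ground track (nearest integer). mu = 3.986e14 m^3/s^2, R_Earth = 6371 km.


r = 8.106899e+06 m
T = 2*pi*sqrt(r^3/mu) = 7264.2932 s = 121.0716 min
revs/day = 1440 / 121.0716 = 11.8938
Rounded: 12 revolutions per day

12 revolutions per day


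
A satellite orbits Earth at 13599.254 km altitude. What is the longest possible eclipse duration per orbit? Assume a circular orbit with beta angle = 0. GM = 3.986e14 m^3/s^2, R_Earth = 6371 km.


r = 19970.2540 km
T = 468.0965 min
Eclipse fraction = arcsin(R_E/r)/pi = arcsin(6371.0000/19970.2540)/pi
= arcsin(0.3190245)/pi = 0.1033552
Eclipse duration = 0.1033552 * 468.0965 = 48.3802 min

48.3802 minutes


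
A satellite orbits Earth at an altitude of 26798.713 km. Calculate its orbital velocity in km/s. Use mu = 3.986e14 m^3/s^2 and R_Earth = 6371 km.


r = R_E + alt = 6371.0 + 26798.713 = 33169.7130 km = 3.3169713e+07 m
v = sqrt(mu/r) = sqrt(3.986e14 / 3.3169713e+07) = 3466.5526 m/s = 3.4666 km/s

3.4666 km/s
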